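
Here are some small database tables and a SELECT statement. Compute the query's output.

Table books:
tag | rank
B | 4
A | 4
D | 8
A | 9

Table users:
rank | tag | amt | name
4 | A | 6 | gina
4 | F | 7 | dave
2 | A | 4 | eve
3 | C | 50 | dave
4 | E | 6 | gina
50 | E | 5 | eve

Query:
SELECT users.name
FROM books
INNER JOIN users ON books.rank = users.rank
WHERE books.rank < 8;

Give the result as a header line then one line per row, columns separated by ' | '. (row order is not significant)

== RESULT ==
users.name
gina
dave
gina
gina
dave
gina

Derivation:
After JOIN users (6 rows):
books.tag | books.rank | users.rank | users.tag | users.amt | users.name
B | 4 | 4 | A | 6 | gina
B | 4 | 4 | F | 7 | dave
B | 4 | 4 | E | 6 | gina
A | 4 | 4 | A | 6 | gina
A | 4 | 4 | F | 7 | dave
A | 4 | 4 | E | 6 | gina
After WHERE (6 rows):
books.tag | books.rank | users.rank | users.tag | users.amt | users.name
B | 4 | 4 | A | 6 | gina
B | 4 | 4 | F | 7 | dave
B | 4 | 4 | E | 6 | gina
A | 4 | 4 | A | 6 | gina
A | 4 | 4 | F | 7 | dave
A | 4 | 4 | E | 6 | gina
After SELECT (6 rows):
users.name
gina
dave
gina
gina
dave
gina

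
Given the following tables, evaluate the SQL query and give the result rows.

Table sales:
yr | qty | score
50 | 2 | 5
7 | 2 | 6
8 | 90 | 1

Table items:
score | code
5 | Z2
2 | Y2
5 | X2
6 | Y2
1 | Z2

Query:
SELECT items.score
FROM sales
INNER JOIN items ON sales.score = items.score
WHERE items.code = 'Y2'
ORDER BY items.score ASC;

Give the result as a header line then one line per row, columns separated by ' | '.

After JOIN items (4 rows):
sales.yr | sales.qty | sales.score | items.score | items.code
50 | 2 | 5 | 5 | Z2
50 | 2 | 5 | 5 | X2
7 | 2 | 6 | 6 | Y2
8 | 90 | 1 | 1 | Z2
After WHERE (1 rows):
sales.yr | sales.qty | sales.score | items.score | items.code
7 | 2 | 6 | 6 | Y2
After SELECT (1 rows):
items.score
6
After ORDER BY (1 rows):
items.score
6

== RESULT ==
items.score
6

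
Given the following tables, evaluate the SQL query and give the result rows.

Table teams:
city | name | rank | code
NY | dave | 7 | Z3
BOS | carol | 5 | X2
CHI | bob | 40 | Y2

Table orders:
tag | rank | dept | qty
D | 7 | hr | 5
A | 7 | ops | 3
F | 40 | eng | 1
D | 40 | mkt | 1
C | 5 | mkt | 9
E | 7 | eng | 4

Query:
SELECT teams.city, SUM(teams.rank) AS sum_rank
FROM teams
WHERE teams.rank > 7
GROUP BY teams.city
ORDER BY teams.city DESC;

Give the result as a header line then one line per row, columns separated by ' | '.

After WHERE (1 rows):
teams.city | teams.name | teams.rank | teams.code
CHI | bob | 40 | Y2
After GROUP BY (1 rows):
teams.city | sum_rank
CHI | 40
After ORDER BY (1 rows):
teams.city | sum_rank
CHI | 40

== RESULT ==
teams.city | sum_rank
CHI | 40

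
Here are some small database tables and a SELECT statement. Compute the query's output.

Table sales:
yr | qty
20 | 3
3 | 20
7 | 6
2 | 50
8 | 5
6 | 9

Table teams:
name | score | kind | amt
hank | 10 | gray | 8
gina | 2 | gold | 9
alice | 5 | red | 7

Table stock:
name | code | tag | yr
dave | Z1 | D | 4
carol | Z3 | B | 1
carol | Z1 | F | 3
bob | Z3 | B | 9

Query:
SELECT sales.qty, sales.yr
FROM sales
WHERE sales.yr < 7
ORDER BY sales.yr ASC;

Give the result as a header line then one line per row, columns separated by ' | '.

== RESULT ==
sales.qty | sales.yr
50 | 2
20 | 3
9 | 6

Derivation:
After WHERE (3 rows):
sales.yr | sales.qty
3 | 20
2 | 50
6 | 9
After SELECT (3 rows):
sales.qty | sales.yr
20 | 3
50 | 2
9 | 6
After ORDER BY (3 rows):
sales.qty | sales.yr
50 | 2
20 | 3
9 | 6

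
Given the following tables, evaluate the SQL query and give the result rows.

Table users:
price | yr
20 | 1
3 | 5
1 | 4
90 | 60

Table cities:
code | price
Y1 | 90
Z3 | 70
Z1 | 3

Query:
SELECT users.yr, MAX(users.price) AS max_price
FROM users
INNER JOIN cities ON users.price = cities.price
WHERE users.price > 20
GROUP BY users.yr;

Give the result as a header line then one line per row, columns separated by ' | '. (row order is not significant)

After JOIN cities (2 rows):
users.price | users.yr | cities.code | cities.price
3 | 5 | Z1 | 3
90 | 60 | Y1 | 90
After WHERE (1 rows):
users.price | users.yr | cities.code | cities.price
90 | 60 | Y1 | 90
After GROUP BY (1 rows):
users.yr | max_price
60 | 90

== RESULT ==
users.yr | max_price
60 | 90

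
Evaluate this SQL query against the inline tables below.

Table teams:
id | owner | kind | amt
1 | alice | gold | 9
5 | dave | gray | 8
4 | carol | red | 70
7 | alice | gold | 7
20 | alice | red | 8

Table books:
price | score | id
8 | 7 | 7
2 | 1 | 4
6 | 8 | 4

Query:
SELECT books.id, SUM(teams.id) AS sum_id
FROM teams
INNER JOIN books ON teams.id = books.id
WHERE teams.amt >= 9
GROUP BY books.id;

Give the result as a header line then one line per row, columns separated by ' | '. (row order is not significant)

After JOIN books (3 rows):
teams.id | teams.owner | teams.kind | teams.amt | books.price | books.score | books.id
4 | carol | red | 70 | 2 | 1 | 4
4 | carol | red | 70 | 6 | 8 | 4
7 | alice | gold | 7 | 8 | 7 | 7
After WHERE (2 rows):
teams.id | teams.owner | teams.kind | teams.amt | books.price | books.score | books.id
4 | carol | red | 70 | 2 | 1 | 4
4 | carol | red | 70 | 6 | 8 | 4
After GROUP BY (1 rows):
books.id | sum_id
4 | 8

== RESULT ==
books.id | sum_id
4 | 8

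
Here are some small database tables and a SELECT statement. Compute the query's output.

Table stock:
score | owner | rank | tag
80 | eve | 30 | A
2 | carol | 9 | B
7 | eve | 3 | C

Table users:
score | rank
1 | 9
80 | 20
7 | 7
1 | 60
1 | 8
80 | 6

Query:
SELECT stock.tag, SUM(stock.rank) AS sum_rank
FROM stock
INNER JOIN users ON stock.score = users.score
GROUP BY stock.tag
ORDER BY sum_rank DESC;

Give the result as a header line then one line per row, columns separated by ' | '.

== RESULT ==
stock.tag | sum_rank
A | 60
C | 3

Derivation:
After JOIN users (3 rows):
stock.score | stock.owner | stock.rank | stock.tag | users.score | users.rank
80 | eve | 30 | A | 80 | 20
80 | eve | 30 | A | 80 | 6
7 | eve | 3 | C | 7 | 7
After GROUP BY (2 rows):
stock.tag | sum_rank
A | 60
C | 3
After ORDER BY (2 rows):
stock.tag | sum_rank
A | 60
C | 3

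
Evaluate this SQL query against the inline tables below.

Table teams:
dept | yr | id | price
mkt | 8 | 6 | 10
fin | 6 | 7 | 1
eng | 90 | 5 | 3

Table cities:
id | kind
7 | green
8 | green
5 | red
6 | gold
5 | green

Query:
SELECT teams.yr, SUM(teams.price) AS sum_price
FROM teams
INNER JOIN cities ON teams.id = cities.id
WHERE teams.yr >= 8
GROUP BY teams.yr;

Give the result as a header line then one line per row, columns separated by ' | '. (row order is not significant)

After JOIN cities (4 rows):
teams.dept | teams.yr | teams.id | teams.price | cities.id | cities.kind
mkt | 8 | 6 | 10 | 6 | gold
fin | 6 | 7 | 1 | 7 | green
eng | 90 | 5 | 3 | 5 | red
eng | 90 | 5 | 3 | 5 | green
After WHERE (3 rows):
teams.dept | teams.yr | teams.id | teams.price | cities.id | cities.kind
mkt | 8 | 6 | 10 | 6 | gold
eng | 90 | 5 | 3 | 5 | red
eng | 90 | 5 | 3 | 5 | green
After GROUP BY (2 rows):
teams.yr | sum_price
8 | 10
90 | 6

== RESULT ==
teams.yr | sum_price
8 | 10
90 | 6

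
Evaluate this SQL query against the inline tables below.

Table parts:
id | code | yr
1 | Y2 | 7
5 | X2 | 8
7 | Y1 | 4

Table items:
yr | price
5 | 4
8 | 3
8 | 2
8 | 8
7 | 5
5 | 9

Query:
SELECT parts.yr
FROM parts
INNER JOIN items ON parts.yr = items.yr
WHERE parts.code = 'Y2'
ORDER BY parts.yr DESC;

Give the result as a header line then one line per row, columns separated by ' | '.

== RESULT ==
parts.yr
7

Derivation:
After JOIN items (4 rows):
parts.id | parts.code | parts.yr | items.yr | items.price
1 | Y2 | 7 | 7 | 5
5 | X2 | 8 | 8 | 3
5 | X2 | 8 | 8 | 2
5 | X2 | 8 | 8 | 8
After WHERE (1 rows):
parts.id | parts.code | parts.yr | items.yr | items.price
1 | Y2 | 7 | 7 | 5
After SELECT (1 rows):
parts.yr
7
After ORDER BY (1 rows):
parts.yr
7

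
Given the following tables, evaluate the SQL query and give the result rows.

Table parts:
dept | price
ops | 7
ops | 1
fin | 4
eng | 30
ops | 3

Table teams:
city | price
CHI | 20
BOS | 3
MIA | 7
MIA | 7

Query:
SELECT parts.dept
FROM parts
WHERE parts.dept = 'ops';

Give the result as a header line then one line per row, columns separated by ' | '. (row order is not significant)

After WHERE (3 rows):
parts.dept | parts.price
ops | 7
ops | 1
ops | 3
After SELECT (3 rows):
parts.dept
ops
ops
ops

== RESULT ==
parts.dept
ops
ops
ops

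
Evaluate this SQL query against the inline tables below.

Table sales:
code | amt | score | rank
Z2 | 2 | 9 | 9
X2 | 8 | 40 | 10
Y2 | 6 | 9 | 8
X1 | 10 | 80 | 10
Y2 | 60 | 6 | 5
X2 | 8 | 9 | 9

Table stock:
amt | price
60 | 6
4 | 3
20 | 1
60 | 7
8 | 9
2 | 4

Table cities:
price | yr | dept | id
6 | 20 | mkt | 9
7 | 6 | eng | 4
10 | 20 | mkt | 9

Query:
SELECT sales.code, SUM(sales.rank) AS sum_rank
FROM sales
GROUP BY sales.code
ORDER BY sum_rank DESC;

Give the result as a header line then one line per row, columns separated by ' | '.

After GROUP BY (4 rows):
sales.code | sum_rank
Z2 | 9
X2 | 19
Y2 | 13
X1 | 10
After ORDER BY (4 rows):
sales.code | sum_rank
X2 | 19
Y2 | 13
X1 | 10
Z2 | 9

== RESULT ==
sales.code | sum_rank
X2 | 19
Y2 | 13
X1 | 10
Z2 | 9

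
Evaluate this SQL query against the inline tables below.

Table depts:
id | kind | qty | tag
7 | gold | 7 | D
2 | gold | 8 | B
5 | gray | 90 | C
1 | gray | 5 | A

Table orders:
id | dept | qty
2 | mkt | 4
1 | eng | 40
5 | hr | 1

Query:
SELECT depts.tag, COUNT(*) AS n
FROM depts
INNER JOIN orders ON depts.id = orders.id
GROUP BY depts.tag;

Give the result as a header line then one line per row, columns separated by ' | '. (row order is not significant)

After JOIN orders (3 rows):
depts.id | depts.kind | depts.qty | depts.tag | orders.id | orders.dept | orders.qty
2 | gold | 8 | B | 2 | mkt | 4
5 | gray | 90 | C | 5 | hr | 1
1 | gray | 5 | A | 1 | eng | 40
After GROUP BY (3 rows):
depts.tag | n
B | 1
C | 1
A | 1

== RESULT ==
depts.tag | n
B | 1
C | 1
A | 1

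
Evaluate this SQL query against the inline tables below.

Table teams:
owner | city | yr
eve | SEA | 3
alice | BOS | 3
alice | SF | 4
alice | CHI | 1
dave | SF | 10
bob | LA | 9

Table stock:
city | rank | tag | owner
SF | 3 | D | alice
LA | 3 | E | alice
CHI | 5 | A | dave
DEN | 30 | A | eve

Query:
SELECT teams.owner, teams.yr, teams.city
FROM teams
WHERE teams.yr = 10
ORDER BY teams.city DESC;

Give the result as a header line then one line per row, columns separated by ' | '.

After WHERE (1 rows):
teams.owner | teams.city | teams.yr
dave | SF | 10
After SELECT (1 rows):
teams.owner | teams.yr | teams.city
dave | 10 | SF
After ORDER BY (1 rows):
teams.owner | teams.yr | teams.city
dave | 10 | SF

== RESULT ==
teams.owner | teams.yr | teams.city
dave | 10 | SF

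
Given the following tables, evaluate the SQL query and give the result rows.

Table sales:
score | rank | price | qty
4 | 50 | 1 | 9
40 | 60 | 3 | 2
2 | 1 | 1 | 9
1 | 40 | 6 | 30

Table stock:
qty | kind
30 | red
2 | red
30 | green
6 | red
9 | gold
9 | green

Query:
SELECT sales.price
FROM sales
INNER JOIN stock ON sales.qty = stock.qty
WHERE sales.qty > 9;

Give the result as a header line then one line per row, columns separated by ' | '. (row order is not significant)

After JOIN stock (7 rows):
sales.score | sales.rank | sales.price | sales.qty | stock.qty | stock.kind
4 | 50 | 1 | 9 | 9 | gold
4 | 50 | 1 | 9 | 9 | green
40 | 60 | 3 | 2 | 2 | red
2 | 1 | 1 | 9 | 9 | gold
2 | 1 | 1 | 9 | 9 | green
1 | 40 | 6 | 30 | 30 | red
1 | 40 | 6 | 30 | 30 | green
After WHERE (2 rows):
sales.score | sales.rank | sales.price | sales.qty | stock.qty | stock.kind
1 | 40 | 6 | 30 | 30 | red
1 | 40 | 6 | 30 | 30 | green
After SELECT (2 rows):
sales.price
6
6

== RESULT ==
sales.price
6
6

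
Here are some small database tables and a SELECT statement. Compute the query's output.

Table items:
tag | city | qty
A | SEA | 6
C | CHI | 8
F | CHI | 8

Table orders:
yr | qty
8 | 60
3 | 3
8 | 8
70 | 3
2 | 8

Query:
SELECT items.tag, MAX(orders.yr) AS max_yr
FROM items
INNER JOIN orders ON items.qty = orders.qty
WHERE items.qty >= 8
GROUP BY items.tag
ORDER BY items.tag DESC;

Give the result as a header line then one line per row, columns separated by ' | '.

After JOIN orders (4 rows):
items.tag | items.city | items.qty | orders.yr | orders.qty
C | CHI | 8 | 8 | 8
C | CHI | 8 | 2 | 8
F | CHI | 8 | 8 | 8
F | CHI | 8 | 2 | 8
After WHERE (4 rows):
items.tag | items.city | items.qty | orders.yr | orders.qty
C | CHI | 8 | 8 | 8
C | CHI | 8 | 2 | 8
F | CHI | 8 | 8 | 8
F | CHI | 8 | 2 | 8
After GROUP BY (2 rows):
items.tag | max_yr
C | 8
F | 8
After ORDER BY (2 rows):
items.tag | max_yr
F | 8
C | 8

== RESULT ==
items.tag | max_yr
F | 8
C | 8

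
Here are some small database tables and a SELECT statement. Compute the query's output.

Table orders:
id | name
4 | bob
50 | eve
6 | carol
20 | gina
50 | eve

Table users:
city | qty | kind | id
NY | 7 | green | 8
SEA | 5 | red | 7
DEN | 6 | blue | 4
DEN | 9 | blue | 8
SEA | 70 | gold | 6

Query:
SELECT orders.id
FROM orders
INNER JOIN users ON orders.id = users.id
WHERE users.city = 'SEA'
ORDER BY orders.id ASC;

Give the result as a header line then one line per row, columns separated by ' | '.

After JOIN users (2 rows):
orders.id | orders.name | users.city | users.qty | users.kind | users.id
4 | bob | DEN | 6 | blue | 4
6 | carol | SEA | 70 | gold | 6
After WHERE (1 rows):
orders.id | orders.name | users.city | users.qty | users.kind | users.id
6 | carol | SEA | 70 | gold | 6
After SELECT (1 rows):
orders.id
6
After ORDER BY (1 rows):
orders.id
6

== RESULT ==
orders.id
6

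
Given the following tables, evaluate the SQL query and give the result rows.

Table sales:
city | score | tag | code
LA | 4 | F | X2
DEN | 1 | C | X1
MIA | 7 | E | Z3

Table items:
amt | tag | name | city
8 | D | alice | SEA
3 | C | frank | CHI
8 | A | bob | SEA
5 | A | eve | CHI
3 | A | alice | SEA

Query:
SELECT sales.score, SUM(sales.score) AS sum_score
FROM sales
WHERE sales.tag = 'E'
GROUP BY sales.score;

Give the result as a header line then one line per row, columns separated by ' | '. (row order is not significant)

== RESULT ==
sales.score | sum_score
7 | 7

Derivation:
After WHERE (1 rows):
sales.city | sales.score | sales.tag | sales.code
MIA | 7 | E | Z3
After GROUP BY (1 rows):
sales.score | sum_score
7 | 7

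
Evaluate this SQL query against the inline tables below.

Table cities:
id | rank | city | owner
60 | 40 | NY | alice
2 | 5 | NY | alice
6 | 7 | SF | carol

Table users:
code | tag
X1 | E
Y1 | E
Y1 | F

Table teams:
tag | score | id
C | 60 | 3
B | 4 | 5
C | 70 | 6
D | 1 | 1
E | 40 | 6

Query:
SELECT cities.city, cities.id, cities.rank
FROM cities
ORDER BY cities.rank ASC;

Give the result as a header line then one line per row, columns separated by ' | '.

== RESULT ==
cities.city | cities.id | cities.rank
NY | 2 | 5
SF | 6 | 7
NY | 60 | 40

Derivation:
After SELECT (3 rows):
cities.city | cities.id | cities.rank
NY | 60 | 40
NY | 2 | 5
SF | 6 | 7
After ORDER BY (3 rows):
cities.city | cities.id | cities.rank
NY | 2 | 5
SF | 6 | 7
NY | 60 | 40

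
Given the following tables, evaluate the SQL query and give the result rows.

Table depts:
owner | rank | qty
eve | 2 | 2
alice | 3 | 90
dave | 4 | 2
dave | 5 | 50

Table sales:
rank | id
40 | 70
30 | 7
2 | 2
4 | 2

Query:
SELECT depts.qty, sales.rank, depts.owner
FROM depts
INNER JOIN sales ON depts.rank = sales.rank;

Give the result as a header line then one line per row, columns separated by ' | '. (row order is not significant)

== RESULT ==
depts.qty | sales.rank | depts.owner
2 | 2 | eve
2 | 4 | dave

Derivation:
After JOIN sales (2 rows):
depts.owner | depts.rank | depts.qty | sales.rank | sales.id
eve | 2 | 2 | 2 | 2
dave | 4 | 2 | 4 | 2
After SELECT (2 rows):
depts.qty | sales.rank | depts.owner
2 | 2 | eve
2 | 4 | dave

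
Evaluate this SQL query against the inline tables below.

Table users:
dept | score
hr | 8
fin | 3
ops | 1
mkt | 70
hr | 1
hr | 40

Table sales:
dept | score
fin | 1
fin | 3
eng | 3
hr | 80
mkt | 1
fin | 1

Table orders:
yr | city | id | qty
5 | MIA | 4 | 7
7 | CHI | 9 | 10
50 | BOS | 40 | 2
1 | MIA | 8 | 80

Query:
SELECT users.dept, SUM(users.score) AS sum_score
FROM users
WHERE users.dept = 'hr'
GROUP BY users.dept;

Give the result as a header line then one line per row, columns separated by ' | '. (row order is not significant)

== RESULT ==
users.dept | sum_score
hr | 49

Derivation:
After WHERE (3 rows):
users.dept | users.score
hr | 8
hr | 1
hr | 40
After GROUP BY (1 rows):
users.dept | sum_score
hr | 49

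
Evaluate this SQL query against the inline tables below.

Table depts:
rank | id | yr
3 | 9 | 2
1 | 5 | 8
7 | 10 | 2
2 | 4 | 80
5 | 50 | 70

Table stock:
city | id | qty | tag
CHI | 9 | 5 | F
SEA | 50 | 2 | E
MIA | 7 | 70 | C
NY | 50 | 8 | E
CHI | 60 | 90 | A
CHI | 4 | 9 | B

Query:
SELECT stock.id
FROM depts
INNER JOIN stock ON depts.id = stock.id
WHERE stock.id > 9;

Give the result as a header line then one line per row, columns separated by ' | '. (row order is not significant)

After JOIN stock (4 rows):
depts.rank | depts.id | depts.yr | stock.city | stock.id | stock.qty | stock.tag
3 | 9 | 2 | CHI | 9 | 5 | F
2 | 4 | 80 | CHI | 4 | 9 | B
5 | 50 | 70 | SEA | 50 | 2 | E
5 | 50 | 70 | NY | 50 | 8 | E
After WHERE (2 rows):
depts.rank | depts.id | depts.yr | stock.city | stock.id | stock.qty | stock.tag
5 | 50 | 70 | SEA | 50 | 2 | E
5 | 50 | 70 | NY | 50 | 8 | E
After SELECT (2 rows):
stock.id
50
50

== RESULT ==
stock.id
50
50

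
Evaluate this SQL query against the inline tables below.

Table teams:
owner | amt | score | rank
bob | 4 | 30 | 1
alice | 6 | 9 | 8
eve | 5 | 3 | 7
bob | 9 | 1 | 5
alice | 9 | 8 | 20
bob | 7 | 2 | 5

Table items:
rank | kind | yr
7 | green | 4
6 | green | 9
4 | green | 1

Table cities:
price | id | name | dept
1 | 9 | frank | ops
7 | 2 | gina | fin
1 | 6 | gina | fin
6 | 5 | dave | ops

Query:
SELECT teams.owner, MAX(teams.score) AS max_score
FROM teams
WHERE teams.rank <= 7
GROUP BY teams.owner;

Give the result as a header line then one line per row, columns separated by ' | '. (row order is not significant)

== RESULT ==
teams.owner | max_score
bob | 30
eve | 3

Derivation:
After WHERE (4 rows):
teams.owner | teams.amt | teams.score | teams.rank
bob | 4 | 30 | 1
eve | 5 | 3 | 7
bob | 9 | 1 | 5
bob | 7 | 2 | 5
After GROUP BY (2 rows):
teams.owner | max_score
bob | 30
eve | 3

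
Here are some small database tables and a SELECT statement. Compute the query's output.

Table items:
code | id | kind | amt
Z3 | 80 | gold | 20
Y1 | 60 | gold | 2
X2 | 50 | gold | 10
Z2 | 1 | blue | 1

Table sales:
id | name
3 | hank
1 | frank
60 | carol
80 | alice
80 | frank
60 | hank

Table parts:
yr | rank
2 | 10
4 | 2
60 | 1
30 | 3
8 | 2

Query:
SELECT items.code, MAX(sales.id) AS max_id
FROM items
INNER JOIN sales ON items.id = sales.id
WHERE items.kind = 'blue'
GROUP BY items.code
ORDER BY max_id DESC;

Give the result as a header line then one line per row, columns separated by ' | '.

== RESULT ==
items.code | max_id
Z2 | 1

Derivation:
After JOIN sales (5 rows):
items.code | items.id | items.kind | items.amt | sales.id | sales.name
Z3 | 80 | gold | 20 | 80 | alice
Z3 | 80 | gold | 20 | 80 | frank
Y1 | 60 | gold | 2 | 60 | carol
Y1 | 60 | gold | 2 | 60 | hank
Z2 | 1 | blue | 1 | 1 | frank
After WHERE (1 rows):
items.code | items.id | items.kind | items.amt | sales.id | sales.name
Z2 | 1 | blue | 1 | 1 | frank
After GROUP BY (1 rows):
items.code | max_id
Z2 | 1
After ORDER BY (1 rows):
items.code | max_id
Z2 | 1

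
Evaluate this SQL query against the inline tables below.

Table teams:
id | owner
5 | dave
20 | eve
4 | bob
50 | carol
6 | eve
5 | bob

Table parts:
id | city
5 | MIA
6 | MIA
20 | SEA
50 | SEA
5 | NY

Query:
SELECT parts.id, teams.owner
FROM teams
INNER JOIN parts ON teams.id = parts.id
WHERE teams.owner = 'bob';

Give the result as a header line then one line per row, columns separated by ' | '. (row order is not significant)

After JOIN parts (7 rows):
teams.id | teams.owner | parts.id | parts.city
5 | dave | 5 | MIA
5 | dave | 5 | NY
20 | eve | 20 | SEA
50 | carol | 50 | SEA
6 | eve | 6 | MIA
5 | bob | 5 | MIA
5 | bob | 5 | NY
After WHERE (2 rows):
teams.id | teams.owner | parts.id | parts.city
5 | bob | 5 | MIA
5 | bob | 5 | NY
After SELECT (2 rows):
parts.id | teams.owner
5 | bob
5 | bob

== RESULT ==
parts.id | teams.owner
5 | bob
5 | bob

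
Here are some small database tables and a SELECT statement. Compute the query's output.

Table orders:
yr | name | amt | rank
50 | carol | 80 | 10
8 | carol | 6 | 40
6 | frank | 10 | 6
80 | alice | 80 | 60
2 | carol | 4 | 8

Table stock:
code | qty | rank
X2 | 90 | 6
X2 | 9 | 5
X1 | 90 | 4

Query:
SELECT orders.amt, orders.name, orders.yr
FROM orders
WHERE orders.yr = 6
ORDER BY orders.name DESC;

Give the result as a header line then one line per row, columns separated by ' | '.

== RESULT ==
orders.amt | orders.name | orders.yr
10 | frank | 6

Derivation:
After WHERE (1 rows):
orders.yr | orders.name | orders.amt | orders.rank
6 | frank | 10 | 6
After SELECT (1 rows):
orders.amt | orders.name | orders.yr
10 | frank | 6
After ORDER BY (1 rows):
orders.amt | orders.name | orders.yr
10 | frank | 6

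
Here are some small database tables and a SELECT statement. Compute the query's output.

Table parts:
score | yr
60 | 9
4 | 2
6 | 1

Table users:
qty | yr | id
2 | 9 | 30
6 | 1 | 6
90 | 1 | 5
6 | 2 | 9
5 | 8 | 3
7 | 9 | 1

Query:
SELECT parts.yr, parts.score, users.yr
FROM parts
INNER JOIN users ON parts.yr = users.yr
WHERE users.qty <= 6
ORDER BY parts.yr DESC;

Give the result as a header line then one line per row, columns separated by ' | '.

== RESULT ==
parts.yr | parts.score | users.yr
9 | 60 | 9
2 | 4 | 2
1 | 6 | 1

Derivation:
After JOIN users (5 rows):
parts.score | parts.yr | users.qty | users.yr | users.id
60 | 9 | 2 | 9 | 30
60 | 9 | 7 | 9 | 1
4 | 2 | 6 | 2 | 9
6 | 1 | 6 | 1 | 6
6 | 1 | 90 | 1 | 5
After WHERE (3 rows):
parts.score | parts.yr | users.qty | users.yr | users.id
60 | 9 | 2 | 9 | 30
4 | 2 | 6 | 2 | 9
6 | 1 | 6 | 1 | 6
After SELECT (3 rows):
parts.yr | parts.score | users.yr
9 | 60 | 9
2 | 4 | 2
1 | 6 | 1
After ORDER BY (3 rows):
parts.yr | parts.score | users.yr
9 | 60 | 9
2 | 4 | 2
1 | 6 | 1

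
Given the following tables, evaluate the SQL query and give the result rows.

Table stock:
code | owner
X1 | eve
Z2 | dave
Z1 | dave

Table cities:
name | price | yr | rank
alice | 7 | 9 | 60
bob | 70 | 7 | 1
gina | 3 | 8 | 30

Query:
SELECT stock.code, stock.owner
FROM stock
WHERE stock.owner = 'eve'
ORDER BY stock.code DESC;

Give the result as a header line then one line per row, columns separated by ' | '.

After WHERE (1 rows):
stock.code | stock.owner
X1 | eve
After SELECT (1 rows):
stock.code | stock.owner
X1 | eve
After ORDER BY (1 rows):
stock.code | stock.owner
X1 | eve

== RESULT ==
stock.code | stock.owner
X1 | eve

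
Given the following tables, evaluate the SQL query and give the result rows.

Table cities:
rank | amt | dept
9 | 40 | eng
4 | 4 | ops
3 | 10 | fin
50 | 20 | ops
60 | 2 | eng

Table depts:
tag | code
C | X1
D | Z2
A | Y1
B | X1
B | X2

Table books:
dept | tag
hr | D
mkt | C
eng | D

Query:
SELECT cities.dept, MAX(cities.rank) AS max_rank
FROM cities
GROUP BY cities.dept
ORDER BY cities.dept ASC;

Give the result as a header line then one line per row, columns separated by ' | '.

After GROUP BY (3 rows):
cities.dept | max_rank
eng | 60
ops | 50
fin | 3
After ORDER BY (3 rows):
cities.dept | max_rank
eng | 60
fin | 3
ops | 50

== RESULT ==
cities.dept | max_rank
eng | 60
fin | 3
ops | 50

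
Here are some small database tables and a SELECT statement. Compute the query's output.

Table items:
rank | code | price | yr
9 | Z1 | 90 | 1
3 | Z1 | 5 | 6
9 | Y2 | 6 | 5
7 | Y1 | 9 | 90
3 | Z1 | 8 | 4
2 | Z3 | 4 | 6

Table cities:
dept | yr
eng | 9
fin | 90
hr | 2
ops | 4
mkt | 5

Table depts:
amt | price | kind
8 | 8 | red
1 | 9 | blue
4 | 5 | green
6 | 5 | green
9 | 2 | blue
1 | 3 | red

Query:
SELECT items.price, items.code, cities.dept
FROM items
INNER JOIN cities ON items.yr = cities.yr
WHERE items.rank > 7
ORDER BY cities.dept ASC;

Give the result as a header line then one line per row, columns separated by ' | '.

After JOIN cities (3 rows):
items.rank | items.code | items.price | items.yr | cities.dept | cities.yr
9 | Y2 | 6 | 5 | mkt | 5
7 | Y1 | 9 | 90 | fin | 90
3 | Z1 | 8 | 4 | ops | 4
After WHERE (1 rows):
items.rank | items.code | items.price | items.yr | cities.dept | cities.yr
9 | Y2 | 6 | 5 | mkt | 5
After SELECT (1 rows):
items.price | items.code | cities.dept
6 | Y2 | mkt
After ORDER BY (1 rows):
items.price | items.code | cities.dept
6 | Y2 | mkt

== RESULT ==
items.price | items.code | cities.dept
6 | Y2 | mkt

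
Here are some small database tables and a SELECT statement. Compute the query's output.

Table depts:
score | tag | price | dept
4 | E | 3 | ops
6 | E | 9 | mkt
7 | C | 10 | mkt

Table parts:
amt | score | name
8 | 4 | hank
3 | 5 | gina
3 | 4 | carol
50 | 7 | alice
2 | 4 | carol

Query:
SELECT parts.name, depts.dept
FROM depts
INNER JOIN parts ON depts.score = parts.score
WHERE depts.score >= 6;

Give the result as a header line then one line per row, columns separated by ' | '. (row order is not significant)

After JOIN parts (4 rows):
depts.score | depts.tag | depts.price | depts.dept | parts.amt | parts.score | parts.name
4 | E | 3 | ops | 8 | 4 | hank
4 | E | 3 | ops | 3 | 4 | carol
4 | E | 3 | ops | 2 | 4 | carol
7 | C | 10 | mkt | 50 | 7 | alice
After WHERE (1 rows):
depts.score | depts.tag | depts.price | depts.dept | parts.amt | parts.score | parts.name
7 | C | 10 | mkt | 50 | 7 | alice
After SELECT (1 rows):
parts.name | depts.dept
alice | mkt

== RESULT ==
parts.name | depts.dept
alice | mkt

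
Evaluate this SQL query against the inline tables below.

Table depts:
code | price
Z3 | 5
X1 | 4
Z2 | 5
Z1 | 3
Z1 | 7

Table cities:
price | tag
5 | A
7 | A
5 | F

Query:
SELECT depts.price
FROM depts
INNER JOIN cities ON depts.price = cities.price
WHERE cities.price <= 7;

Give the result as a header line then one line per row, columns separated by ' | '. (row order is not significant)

After JOIN cities (5 rows):
depts.code | depts.price | cities.price | cities.tag
Z3 | 5 | 5 | A
Z3 | 5 | 5 | F
Z2 | 5 | 5 | A
Z2 | 5 | 5 | F
Z1 | 7 | 7 | A
After WHERE (5 rows):
depts.code | depts.price | cities.price | cities.tag
Z3 | 5 | 5 | A
Z3 | 5 | 5 | F
Z2 | 5 | 5 | A
Z2 | 5 | 5 | F
Z1 | 7 | 7 | A
After SELECT (5 rows):
depts.price
5
5
5
5
7

== RESULT ==
depts.price
5
5
5
5
7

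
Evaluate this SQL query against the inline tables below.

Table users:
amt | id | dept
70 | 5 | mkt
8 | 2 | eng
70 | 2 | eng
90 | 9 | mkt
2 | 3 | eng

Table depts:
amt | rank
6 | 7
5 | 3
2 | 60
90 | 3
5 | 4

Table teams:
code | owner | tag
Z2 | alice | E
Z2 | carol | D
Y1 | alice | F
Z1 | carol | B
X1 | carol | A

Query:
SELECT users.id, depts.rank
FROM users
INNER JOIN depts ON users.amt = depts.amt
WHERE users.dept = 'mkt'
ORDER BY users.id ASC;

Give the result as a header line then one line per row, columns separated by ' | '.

After JOIN depts (2 rows):
users.amt | users.id | users.dept | depts.amt | depts.rank
90 | 9 | mkt | 90 | 3
2 | 3 | eng | 2 | 60
After WHERE (1 rows):
users.amt | users.id | users.dept | depts.amt | depts.rank
90 | 9 | mkt | 90 | 3
After SELECT (1 rows):
users.id | depts.rank
9 | 3
After ORDER BY (1 rows):
users.id | depts.rank
9 | 3

== RESULT ==
users.id | depts.rank
9 | 3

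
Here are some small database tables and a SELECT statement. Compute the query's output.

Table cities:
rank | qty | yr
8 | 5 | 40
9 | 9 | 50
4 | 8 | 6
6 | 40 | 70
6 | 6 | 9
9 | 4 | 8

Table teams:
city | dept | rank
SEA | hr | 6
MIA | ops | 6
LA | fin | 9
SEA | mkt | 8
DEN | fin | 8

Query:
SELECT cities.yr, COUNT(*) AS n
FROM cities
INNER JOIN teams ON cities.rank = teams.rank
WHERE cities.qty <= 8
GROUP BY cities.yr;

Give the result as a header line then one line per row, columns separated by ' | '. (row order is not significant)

After JOIN teams (8 rows):
cities.rank | cities.qty | cities.yr | teams.city | teams.dept | teams.rank
8 | 5 | 40 | SEA | mkt | 8
8 | 5 | 40 | DEN | fin | 8
9 | 9 | 50 | LA | fin | 9
6 | 40 | 70 | SEA | hr | 6
6 | 40 | 70 | MIA | ops | 6
6 | 6 | 9 | SEA | hr | 6
6 | 6 | 9 | MIA | ops | 6
9 | 4 | 8 | LA | fin | 9
After WHERE (5 rows):
cities.rank | cities.qty | cities.yr | teams.city | teams.dept | teams.rank
8 | 5 | 40 | SEA | mkt | 8
8 | 5 | 40 | DEN | fin | 8
6 | 6 | 9 | SEA | hr | 6
6 | 6 | 9 | MIA | ops | 6
9 | 4 | 8 | LA | fin | 9
After GROUP BY (3 rows):
cities.yr | n
40 | 2
9 | 2
8 | 1

== RESULT ==
cities.yr | n
40 | 2
9 | 2
8 | 1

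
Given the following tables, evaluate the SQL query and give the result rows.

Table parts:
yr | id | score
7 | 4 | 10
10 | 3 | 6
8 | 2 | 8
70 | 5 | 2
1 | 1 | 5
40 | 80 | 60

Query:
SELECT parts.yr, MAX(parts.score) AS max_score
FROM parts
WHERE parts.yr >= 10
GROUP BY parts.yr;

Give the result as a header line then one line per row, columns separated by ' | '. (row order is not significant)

== RESULT ==
parts.yr | max_score
10 | 6
70 | 2
40 | 60

Derivation:
After WHERE (3 rows):
parts.yr | parts.id | parts.score
10 | 3 | 6
70 | 5 | 2
40 | 80 | 60
After GROUP BY (3 rows):
parts.yr | max_score
10 | 6
70 | 2
40 | 60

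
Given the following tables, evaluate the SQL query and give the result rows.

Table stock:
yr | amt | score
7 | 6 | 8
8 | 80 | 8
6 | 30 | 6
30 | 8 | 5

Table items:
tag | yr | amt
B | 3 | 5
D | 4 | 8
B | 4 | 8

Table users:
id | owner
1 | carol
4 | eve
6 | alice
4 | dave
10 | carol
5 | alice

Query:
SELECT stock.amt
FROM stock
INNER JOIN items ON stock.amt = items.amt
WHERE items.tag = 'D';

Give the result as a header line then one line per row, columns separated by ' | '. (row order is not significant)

== RESULT ==
stock.amt
8

Derivation:
After JOIN items (2 rows):
stock.yr | stock.amt | stock.score | items.tag | items.yr | items.amt
30 | 8 | 5 | D | 4 | 8
30 | 8 | 5 | B | 4 | 8
After WHERE (1 rows):
stock.yr | stock.amt | stock.score | items.tag | items.yr | items.amt
30 | 8 | 5 | D | 4 | 8
After SELECT (1 rows):
stock.amt
8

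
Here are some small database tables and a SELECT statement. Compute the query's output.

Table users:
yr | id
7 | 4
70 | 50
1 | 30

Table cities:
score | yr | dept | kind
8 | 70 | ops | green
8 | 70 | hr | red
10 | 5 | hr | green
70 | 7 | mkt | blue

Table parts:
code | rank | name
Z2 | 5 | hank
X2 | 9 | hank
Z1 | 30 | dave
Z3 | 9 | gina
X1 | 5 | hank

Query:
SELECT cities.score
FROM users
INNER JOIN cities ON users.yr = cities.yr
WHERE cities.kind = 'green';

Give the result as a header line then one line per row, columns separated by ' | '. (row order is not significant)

After JOIN cities (3 rows):
users.yr | users.id | cities.score | cities.yr | cities.dept | cities.kind
7 | 4 | 70 | 7 | mkt | blue
70 | 50 | 8 | 70 | ops | green
70 | 50 | 8 | 70 | hr | red
After WHERE (1 rows):
users.yr | users.id | cities.score | cities.yr | cities.dept | cities.kind
70 | 50 | 8 | 70 | ops | green
After SELECT (1 rows):
cities.score
8

== RESULT ==
cities.score
8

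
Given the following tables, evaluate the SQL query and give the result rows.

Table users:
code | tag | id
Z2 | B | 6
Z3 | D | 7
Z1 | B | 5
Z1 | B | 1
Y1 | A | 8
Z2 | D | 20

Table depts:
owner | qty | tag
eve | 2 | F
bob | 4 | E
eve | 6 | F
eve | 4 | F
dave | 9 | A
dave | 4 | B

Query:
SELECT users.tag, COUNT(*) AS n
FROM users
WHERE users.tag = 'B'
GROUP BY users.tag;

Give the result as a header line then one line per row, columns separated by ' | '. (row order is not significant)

== RESULT ==
users.tag | n
B | 3

Derivation:
After WHERE (3 rows):
users.code | users.tag | users.id
Z2 | B | 6
Z1 | B | 5
Z1 | B | 1
After GROUP BY (1 rows):
users.tag | n
B | 3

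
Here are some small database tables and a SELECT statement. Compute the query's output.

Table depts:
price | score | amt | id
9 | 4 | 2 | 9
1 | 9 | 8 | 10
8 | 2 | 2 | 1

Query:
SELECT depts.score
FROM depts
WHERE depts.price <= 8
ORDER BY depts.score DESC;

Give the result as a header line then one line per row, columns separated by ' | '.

== RESULT ==
depts.score
9
2

Derivation:
After WHERE (2 rows):
depts.price | depts.score | depts.amt | depts.id
1 | 9 | 8 | 10
8 | 2 | 2 | 1
After SELECT (2 rows):
depts.score
9
2
After ORDER BY (2 rows):
depts.score
9
2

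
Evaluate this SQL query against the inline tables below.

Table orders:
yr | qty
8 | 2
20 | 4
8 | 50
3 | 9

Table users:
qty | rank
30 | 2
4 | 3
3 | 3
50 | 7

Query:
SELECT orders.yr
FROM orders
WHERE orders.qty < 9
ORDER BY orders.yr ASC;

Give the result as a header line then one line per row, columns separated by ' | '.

After WHERE (2 rows):
orders.yr | orders.qty
8 | 2
20 | 4
After SELECT (2 rows):
orders.yr
8
20
After ORDER BY (2 rows):
orders.yr
8
20

== RESULT ==
orders.yr
8
20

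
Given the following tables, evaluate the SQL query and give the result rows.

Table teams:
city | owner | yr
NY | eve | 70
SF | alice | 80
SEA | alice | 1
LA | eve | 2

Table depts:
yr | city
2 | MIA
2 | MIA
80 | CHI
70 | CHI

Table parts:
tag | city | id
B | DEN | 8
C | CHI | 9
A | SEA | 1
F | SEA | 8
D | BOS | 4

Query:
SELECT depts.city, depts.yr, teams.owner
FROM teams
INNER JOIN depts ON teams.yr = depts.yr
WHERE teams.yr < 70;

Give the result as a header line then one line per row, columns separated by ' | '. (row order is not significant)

== RESULT ==
depts.city | depts.yr | teams.owner
MIA | 2 | eve
MIA | 2 | eve

Derivation:
After JOIN depts (4 rows):
teams.city | teams.owner | teams.yr | depts.yr | depts.city
NY | eve | 70 | 70 | CHI
SF | alice | 80 | 80 | CHI
LA | eve | 2 | 2 | MIA
LA | eve | 2 | 2 | MIA
After WHERE (2 rows):
teams.city | teams.owner | teams.yr | depts.yr | depts.city
LA | eve | 2 | 2 | MIA
LA | eve | 2 | 2 | MIA
After SELECT (2 rows):
depts.city | depts.yr | teams.owner
MIA | 2 | eve
MIA | 2 | eve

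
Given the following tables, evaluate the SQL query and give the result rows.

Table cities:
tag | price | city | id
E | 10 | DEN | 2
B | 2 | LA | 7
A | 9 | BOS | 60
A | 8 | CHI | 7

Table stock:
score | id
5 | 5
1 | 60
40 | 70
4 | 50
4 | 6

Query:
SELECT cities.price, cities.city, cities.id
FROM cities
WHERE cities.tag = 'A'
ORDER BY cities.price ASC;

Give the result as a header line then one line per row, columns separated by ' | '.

After WHERE (2 rows):
cities.tag | cities.price | cities.city | cities.id
A | 9 | BOS | 60
A | 8 | CHI | 7
After SELECT (2 rows):
cities.price | cities.city | cities.id
9 | BOS | 60
8 | CHI | 7
After ORDER BY (2 rows):
cities.price | cities.city | cities.id
8 | CHI | 7
9 | BOS | 60

== RESULT ==
cities.price | cities.city | cities.id
8 | CHI | 7
9 | BOS | 60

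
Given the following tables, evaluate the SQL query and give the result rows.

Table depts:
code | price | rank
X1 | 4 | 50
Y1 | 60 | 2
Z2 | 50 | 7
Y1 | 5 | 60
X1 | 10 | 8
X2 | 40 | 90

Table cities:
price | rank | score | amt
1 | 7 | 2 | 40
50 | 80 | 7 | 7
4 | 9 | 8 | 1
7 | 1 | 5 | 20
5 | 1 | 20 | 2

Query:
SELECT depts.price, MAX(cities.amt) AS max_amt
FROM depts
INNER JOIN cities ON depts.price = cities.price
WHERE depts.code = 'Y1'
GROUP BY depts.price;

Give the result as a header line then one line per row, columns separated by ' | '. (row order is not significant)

After JOIN cities (3 rows):
depts.code | depts.price | depts.rank | cities.price | cities.rank | cities.score | cities.amt
X1 | 4 | 50 | 4 | 9 | 8 | 1
Z2 | 50 | 7 | 50 | 80 | 7 | 7
Y1 | 5 | 60 | 5 | 1 | 20 | 2
After WHERE (1 rows):
depts.code | depts.price | depts.rank | cities.price | cities.rank | cities.score | cities.amt
Y1 | 5 | 60 | 5 | 1 | 20 | 2
After GROUP BY (1 rows):
depts.price | max_amt
5 | 2

== RESULT ==
depts.price | max_amt
5 | 2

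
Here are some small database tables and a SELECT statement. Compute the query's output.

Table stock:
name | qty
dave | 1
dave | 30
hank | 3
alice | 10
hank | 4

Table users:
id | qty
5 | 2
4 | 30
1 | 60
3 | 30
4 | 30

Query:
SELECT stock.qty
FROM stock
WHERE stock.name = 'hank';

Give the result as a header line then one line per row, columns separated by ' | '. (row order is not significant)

After WHERE (2 rows):
stock.name | stock.qty
hank | 3
hank | 4
After SELECT (2 rows):
stock.qty
3
4

== RESULT ==
stock.qty
3
4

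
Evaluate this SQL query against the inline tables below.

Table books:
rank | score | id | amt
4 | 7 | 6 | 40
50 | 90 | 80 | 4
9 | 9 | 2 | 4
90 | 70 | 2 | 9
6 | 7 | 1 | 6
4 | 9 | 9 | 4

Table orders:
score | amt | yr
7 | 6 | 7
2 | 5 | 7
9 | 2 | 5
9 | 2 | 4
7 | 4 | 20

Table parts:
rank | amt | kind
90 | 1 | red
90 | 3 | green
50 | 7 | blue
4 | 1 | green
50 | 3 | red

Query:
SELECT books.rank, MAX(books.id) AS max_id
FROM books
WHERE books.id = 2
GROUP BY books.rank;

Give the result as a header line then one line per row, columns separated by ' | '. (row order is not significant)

== RESULT ==
books.rank | max_id
9 | 2
90 | 2

Derivation:
After WHERE (2 rows):
books.rank | books.score | books.id | books.amt
9 | 9 | 2 | 4
90 | 70 | 2 | 9
After GROUP BY (2 rows):
books.rank | max_id
9 | 2
90 | 2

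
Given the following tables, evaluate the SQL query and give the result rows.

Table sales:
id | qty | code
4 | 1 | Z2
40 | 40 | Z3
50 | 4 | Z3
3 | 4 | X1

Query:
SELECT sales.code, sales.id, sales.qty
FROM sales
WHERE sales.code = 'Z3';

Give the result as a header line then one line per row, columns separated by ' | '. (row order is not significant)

After WHERE (2 rows):
sales.id | sales.qty | sales.code
40 | 40 | Z3
50 | 4 | Z3
After SELECT (2 rows):
sales.code | sales.id | sales.qty
Z3 | 40 | 40
Z3 | 50 | 4

== RESULT ==
sales.code | sales.id | sales.qty
Z3 | 40 | 40
Z3 | 50 | 4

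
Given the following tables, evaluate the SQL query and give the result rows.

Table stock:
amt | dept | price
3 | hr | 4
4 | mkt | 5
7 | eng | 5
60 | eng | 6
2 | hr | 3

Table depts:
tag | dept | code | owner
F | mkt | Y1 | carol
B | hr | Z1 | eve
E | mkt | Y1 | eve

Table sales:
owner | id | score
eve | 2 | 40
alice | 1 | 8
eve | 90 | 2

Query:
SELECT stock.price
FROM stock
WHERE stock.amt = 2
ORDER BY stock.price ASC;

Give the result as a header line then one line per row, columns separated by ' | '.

After WHERE (1 rows):
stock.amt | stock.dept | stock.price
2 | hr | 3
After SELECT (1 rows):
stock.price
3
After ORDER BY (1 rows):
stock.price
3

== RESULT ==
stock.price
3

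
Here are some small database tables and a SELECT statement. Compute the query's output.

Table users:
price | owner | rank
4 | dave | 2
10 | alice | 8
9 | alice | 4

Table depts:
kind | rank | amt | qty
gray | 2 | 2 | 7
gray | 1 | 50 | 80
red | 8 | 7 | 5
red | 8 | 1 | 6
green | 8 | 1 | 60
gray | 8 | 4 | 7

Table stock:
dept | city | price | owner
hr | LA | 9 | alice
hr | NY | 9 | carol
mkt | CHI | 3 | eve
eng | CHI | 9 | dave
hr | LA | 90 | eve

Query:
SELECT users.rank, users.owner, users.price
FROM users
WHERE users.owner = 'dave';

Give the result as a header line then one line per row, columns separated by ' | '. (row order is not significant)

== RESULT ==
users.rank | users.owner | users.price
2 | dave | 4

Derivation:
After WHERE (1 rows):
users.price | users.owner | users.rank
4 | dave | 2
After SELECT (1 rows):
users.rank | users.owner | users.price
2 | dave | 4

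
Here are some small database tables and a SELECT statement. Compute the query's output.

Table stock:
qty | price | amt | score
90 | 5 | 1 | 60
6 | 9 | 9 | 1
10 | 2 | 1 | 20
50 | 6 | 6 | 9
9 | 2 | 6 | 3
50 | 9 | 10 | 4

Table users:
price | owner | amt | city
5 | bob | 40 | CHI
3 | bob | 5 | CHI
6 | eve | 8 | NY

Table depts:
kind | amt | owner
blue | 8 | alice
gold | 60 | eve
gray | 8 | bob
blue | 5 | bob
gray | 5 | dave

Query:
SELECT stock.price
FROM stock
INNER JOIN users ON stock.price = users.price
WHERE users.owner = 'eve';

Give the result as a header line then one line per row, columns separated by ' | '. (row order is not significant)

After JOIN users (2 rows):
stock.qty | stock.price | stock.amt | stock.score | users.price | users.owner | users.amt | users.city
90 | 5 | 1 | 60 | 5 | bob | 40 | CHI
50 | 6 | 6 | 9 | 6 | eve | 8 | NY
After WHERE (1 rows):
stock.qty | stock.price | stock.amt | stock.score | users.price | users.owner | users.amt | users.city
50 | 6 | 6 | 9 | 6 | eve | 8 | NY
After SELECT (1 rows):
stock.price
6

== RESULT ==
stock.price
6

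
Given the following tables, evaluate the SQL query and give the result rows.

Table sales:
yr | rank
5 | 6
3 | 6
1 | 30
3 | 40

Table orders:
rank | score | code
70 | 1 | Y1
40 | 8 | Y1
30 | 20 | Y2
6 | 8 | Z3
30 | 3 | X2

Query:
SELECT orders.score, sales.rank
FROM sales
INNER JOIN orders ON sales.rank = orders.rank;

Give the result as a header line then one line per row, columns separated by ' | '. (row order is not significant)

== RESULT ==
orders.score | sales.rank
8 | 6
8 | 6
20 | 30
3 | 30
8 | 40

Derivation:
After JOIN orders (5 rows):
sales.yr | sales.rank | orders.rank | orders.score | orders.code
5 | 6 | 6 | 8 | Z3
3 | 6 | 6 | 8 | Z3
1 | 30 | 30 | 20 | Y2
1 | 30 | 30 | 3 | X2
3 | 40 | 40 | 8 | Y1
After SELECT (5 rows):
orders.score | sales.rank
8 | 6
8 | 6
20 | 30
3 | 30
8 | 40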